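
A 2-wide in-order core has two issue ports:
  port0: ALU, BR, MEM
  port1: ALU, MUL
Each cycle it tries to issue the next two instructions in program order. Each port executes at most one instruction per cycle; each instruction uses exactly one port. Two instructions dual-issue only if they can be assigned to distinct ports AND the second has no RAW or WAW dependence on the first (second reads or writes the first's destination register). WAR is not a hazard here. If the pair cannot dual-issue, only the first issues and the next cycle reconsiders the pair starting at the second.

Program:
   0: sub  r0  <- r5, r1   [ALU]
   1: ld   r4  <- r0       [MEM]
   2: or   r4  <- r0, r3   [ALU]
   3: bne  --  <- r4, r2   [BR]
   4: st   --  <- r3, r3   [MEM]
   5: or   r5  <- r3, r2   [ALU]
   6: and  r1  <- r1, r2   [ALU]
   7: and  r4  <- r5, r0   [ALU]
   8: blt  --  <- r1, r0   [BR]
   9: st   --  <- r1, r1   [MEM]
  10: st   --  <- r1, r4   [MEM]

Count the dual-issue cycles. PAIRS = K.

t=0 i0:sub.ALU ; RAW r0
t=1 i1:ld.MEM ; WAW r4
t=2 i2:or.ALU ; RAW r4
t=3 i3:bne.BR ; no-port BR/MEM
t=4 i4+i5:st.MEM/or.ALU ; pair
t=5 i6+i7:and.ALU/and.ALU ; pair
t=6 i8:blt.BR ; no-port BR/MEM
t=7 i9:st.MEM ; no-port MEM/MEM
t=8 i10:st.MEM ; tail

PAIRS = 2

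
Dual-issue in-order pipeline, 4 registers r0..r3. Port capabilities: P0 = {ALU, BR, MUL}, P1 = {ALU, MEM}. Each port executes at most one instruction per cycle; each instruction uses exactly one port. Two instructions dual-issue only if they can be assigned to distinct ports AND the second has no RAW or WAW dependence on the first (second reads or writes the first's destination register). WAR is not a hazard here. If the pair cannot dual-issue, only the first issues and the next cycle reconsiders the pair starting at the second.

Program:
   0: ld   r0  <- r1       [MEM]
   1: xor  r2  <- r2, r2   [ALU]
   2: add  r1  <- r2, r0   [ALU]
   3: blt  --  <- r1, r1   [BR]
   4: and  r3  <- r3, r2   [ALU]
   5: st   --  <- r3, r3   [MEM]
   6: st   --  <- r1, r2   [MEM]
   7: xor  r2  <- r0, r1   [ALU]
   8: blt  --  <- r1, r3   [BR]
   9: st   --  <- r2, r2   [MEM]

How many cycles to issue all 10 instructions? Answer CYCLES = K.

CYCLES = 6

[0] i0,i1  ld/xor  -- dual
[1] i2  add  -- RAW r1
[2] i3,i4  blt/and  -- dual
[3] i5  st  -- no-port MEM/MEM
[4] i6,i7  st/xor  -- dual
[5] i8,i9  blt/st  -- dual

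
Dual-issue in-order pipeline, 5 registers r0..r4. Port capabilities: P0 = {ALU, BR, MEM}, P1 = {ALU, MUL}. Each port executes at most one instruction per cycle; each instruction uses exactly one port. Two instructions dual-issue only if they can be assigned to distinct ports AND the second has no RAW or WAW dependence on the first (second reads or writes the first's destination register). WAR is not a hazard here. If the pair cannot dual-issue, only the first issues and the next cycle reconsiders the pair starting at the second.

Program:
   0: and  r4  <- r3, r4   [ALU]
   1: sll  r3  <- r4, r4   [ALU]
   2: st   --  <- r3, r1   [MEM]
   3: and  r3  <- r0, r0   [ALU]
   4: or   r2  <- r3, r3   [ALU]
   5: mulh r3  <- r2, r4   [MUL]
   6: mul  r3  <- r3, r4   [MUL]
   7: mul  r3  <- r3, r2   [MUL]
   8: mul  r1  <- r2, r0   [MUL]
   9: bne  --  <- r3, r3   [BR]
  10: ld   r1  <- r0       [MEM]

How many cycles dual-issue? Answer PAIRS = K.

PAIRS = 2

0. and @i0  | RAW r4
1. sll @i1  | RAW r3
2. st and @i2+i3  | dual
3. or @i4  | RAW r2
4. mulh @i5  | no-port MUL/MUL
5. mul @i6  | no-port MUL/MUL
6. mul @i7  | no-port MUL/MUL
7. mul bne @i8+i9  | dual
8. ld @i10  | tail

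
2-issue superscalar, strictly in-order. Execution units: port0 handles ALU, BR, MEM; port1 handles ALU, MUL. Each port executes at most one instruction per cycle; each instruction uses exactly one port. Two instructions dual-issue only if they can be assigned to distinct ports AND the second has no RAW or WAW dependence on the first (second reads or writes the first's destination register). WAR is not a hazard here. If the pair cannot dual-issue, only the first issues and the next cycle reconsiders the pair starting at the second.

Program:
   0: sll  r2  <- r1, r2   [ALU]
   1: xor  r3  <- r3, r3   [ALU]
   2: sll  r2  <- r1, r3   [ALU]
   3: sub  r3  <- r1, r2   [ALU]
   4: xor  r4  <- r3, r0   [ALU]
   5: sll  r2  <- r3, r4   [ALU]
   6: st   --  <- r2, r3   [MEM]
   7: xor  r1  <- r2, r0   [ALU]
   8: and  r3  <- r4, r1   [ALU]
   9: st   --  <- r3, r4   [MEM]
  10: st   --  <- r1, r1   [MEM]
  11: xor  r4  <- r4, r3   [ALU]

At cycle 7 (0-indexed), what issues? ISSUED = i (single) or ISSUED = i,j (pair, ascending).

ISSUED = 9

[0] i0+i1  sll.ALU+xor.ALU  -- 2-wide
[1] i2  sll.ALU  -- RAW r2
[2] i3  sub.ALU  -- RAW r3
[3] i4  xor.ALU  -- RAW r4
[4] i5  sll.ALU  -- RAW r2
[5] i6+i7  st.MEM+xor.ALU  -- 2-wide
[6] i8  and.ALU  -- RAW r3
[7] i9  st.MEM  -- no-port MEM/MEM
[8] i10+i11  st.MEM+xor.ALU  -- 2-wide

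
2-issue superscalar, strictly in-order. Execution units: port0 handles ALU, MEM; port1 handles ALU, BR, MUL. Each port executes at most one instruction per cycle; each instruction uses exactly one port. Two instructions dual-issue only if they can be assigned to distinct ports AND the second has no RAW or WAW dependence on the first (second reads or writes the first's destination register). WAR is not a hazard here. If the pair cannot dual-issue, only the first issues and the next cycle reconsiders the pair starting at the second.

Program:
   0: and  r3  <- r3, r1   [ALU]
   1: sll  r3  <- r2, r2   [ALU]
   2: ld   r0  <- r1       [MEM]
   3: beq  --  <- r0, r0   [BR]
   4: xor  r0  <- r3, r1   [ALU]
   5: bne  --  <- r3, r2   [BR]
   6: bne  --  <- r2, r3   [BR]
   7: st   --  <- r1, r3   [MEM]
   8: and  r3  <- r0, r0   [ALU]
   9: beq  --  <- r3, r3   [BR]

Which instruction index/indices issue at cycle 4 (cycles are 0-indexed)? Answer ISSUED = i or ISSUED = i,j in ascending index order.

ISSUED = 6,7

c0: i0 and  WAW r3
c1: i1+i2 sll;ld  dual
c2: i3+i4 beq;xor  dual
c3: i5 bne  no-port BR/BR
c4: i6+i7 bne;st  dual
c5: i8 and  RAW r3
c6: i9 beq  tail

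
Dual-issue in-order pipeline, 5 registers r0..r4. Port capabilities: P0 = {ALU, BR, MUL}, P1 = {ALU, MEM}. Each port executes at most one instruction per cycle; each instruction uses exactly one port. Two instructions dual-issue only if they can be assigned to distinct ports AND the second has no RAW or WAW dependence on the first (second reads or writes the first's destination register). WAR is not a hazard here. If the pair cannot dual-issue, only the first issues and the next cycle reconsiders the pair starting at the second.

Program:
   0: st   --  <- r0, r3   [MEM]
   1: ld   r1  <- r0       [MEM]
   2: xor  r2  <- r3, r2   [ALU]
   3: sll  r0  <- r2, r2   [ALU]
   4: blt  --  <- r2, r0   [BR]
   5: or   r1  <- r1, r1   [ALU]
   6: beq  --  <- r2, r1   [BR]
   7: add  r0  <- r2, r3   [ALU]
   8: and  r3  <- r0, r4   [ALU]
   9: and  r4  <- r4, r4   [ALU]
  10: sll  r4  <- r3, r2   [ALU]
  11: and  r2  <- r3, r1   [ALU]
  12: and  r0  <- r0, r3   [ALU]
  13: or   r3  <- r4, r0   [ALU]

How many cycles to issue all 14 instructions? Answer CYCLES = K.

CYCLES = 9

t=0 i0:st ; no-port MEM/MEM
t=1 i1,i2:ld+xor ; dual
t=2 i3:sll ; RAW r0
t=3 i4,i5:blt+or ; dual
t=4 i6,i7:beq+add ; dual
t=5 i8,i9:and+and ; dual
t=6 i10,i11:sll+and ; dual
t=7 i12:and ; RAW r0
t=8 i13:or ; tail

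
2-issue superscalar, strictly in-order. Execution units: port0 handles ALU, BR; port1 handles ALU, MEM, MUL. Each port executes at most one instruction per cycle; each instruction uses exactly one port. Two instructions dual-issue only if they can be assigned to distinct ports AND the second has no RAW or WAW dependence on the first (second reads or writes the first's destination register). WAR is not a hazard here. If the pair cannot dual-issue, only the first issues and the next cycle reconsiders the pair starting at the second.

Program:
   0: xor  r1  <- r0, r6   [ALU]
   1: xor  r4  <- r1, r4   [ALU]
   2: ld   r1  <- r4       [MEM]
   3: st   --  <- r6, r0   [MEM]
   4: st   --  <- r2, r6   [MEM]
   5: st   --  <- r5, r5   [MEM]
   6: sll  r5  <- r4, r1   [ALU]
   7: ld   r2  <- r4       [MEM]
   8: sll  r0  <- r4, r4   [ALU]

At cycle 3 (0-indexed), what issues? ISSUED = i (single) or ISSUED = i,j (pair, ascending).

  cy0 -> i0 (xor.ALU) RAW r1
  cy1 -> i1 (xor.ALU) RAW r4
  cy2 -> i2 (ld.MEM) no-port MEM/MEM
  cy3 -> i3 (st.MEM) no-port MEM/MEM
  cy4 -> i4 (st.MEM) no-port MEM/MEM
  cy5 -> i5/i6 (st.MEM/sll.ALU) pair
  cy6 -> i7/i8 (ld.MEM/sll.ALU) pair

ISSUED = 3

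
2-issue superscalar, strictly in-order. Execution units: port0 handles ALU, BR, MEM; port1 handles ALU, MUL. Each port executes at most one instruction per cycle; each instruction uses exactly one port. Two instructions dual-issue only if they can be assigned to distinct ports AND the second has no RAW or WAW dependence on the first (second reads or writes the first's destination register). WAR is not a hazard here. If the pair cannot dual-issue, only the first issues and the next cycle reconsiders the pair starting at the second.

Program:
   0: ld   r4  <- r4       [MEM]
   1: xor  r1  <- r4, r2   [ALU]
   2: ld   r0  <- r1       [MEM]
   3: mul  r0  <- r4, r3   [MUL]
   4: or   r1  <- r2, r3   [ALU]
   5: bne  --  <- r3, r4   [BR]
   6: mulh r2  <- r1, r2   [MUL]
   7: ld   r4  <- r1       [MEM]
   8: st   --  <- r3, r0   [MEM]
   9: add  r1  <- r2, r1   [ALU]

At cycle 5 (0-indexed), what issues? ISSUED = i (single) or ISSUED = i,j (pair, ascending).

t=0 i0:ld.MEM ; RAW r4
t=1 i1:xor.ALU ; RAW r1
t=2 i2:ld.MEM ; WAW r0
t=3 i3+i4:mul.MUL/or.ALU ; pair
t=4 i5+i6:bne.BR/mulh.MUL ; pair
t=5 i7:ld.MEM ; no-port MEM/MEM
t=6 i8+i9:st.MEM/add.ALU ; pair

ISSUED = 7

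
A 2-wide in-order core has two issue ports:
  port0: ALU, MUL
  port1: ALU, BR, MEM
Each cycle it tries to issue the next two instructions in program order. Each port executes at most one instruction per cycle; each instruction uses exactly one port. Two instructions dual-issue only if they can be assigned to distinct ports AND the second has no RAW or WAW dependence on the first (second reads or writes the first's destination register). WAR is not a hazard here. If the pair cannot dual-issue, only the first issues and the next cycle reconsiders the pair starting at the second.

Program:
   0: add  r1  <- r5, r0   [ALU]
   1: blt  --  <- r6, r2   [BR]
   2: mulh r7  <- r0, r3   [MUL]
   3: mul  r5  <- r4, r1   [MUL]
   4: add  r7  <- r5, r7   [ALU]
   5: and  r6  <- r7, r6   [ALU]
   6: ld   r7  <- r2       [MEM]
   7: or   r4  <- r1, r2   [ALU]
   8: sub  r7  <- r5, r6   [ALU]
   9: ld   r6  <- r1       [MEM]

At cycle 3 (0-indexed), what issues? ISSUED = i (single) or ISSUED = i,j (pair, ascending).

ISSUED = 4

t=0 i0/i1:add blt ; pair
t=1 i2:mulh ; no-port MUL/MUL
t=2 i3:mul ; RAW r5
t=3 i4:add ; RAW r7
t=4 i5/i6:and ld ; pair
t=5 i7/i8:or sub ; pair
t=6 i9:ld ; tail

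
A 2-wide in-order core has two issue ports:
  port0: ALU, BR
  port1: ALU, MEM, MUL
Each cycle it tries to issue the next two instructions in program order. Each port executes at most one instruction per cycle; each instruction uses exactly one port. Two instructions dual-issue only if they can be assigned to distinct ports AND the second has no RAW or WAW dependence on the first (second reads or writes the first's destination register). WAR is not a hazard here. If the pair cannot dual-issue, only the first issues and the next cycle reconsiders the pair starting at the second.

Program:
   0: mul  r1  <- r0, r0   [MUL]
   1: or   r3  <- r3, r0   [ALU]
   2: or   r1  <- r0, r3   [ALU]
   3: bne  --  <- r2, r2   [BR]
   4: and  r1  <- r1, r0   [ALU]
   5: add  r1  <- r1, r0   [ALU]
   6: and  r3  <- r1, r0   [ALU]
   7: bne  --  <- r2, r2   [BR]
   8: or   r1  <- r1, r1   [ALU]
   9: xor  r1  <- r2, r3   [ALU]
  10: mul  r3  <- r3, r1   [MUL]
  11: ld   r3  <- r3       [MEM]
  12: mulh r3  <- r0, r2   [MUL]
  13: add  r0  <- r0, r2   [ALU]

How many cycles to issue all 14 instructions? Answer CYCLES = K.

[0] i0&i1  mul+or  -- dual
[1] i2&i3  or+bne  -- dual
[2] i4  and  -- RAW+WAW r1
[3] i5  add  -- RAW r1
[4] i6&i7  and+bne  -- dual
[5] i8  or  -- WAW r1
[6] i9  xor  -- RAW r1
[7] i10  mul  -- no-port MUL/MEM
[8] i11  ld  -- no-port MEM/MUL
[9] i12&i13  mulh+add  -- dual

CYCLES = 10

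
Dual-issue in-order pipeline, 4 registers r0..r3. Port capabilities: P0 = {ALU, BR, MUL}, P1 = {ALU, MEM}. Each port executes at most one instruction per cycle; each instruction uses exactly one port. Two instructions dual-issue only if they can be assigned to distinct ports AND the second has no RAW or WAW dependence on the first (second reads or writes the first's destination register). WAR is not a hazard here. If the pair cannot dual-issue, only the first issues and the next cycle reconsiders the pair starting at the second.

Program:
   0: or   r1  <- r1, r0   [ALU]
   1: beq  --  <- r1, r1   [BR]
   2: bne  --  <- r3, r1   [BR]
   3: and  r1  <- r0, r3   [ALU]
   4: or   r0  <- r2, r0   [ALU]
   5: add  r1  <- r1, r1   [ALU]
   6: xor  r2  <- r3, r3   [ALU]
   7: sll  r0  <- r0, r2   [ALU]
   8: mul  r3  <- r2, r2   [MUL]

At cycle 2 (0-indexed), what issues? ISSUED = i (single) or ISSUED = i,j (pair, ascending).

0. or.ALU @i0  | RAW r1
1. beq.BR @i1  | no-port BR/BR
2. bne.BR and.ALU @i2&i3  | dual
3. or.ALU add.ALU @i4&i5  | dual
4. xor.ALU @i6  | RAW r2
5. sll.ALU mul.MUL @i7&i8  | dual

ISSUED = 2,3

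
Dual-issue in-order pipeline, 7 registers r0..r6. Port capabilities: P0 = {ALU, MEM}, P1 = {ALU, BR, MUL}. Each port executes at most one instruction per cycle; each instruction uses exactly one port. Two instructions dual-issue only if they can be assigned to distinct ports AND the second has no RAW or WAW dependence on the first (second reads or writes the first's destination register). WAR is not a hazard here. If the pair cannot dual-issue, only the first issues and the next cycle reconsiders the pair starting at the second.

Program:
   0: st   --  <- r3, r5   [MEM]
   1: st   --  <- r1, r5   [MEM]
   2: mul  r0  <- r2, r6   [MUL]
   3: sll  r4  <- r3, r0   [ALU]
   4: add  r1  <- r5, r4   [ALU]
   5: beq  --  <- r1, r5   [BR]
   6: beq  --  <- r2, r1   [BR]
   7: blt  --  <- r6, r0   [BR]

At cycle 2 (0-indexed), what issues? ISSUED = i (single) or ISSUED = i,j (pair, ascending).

ISSUED = 3

#0 head=0: st i0 no-port MEM/MEM
#1 head=1: st;mul i1+i2 2-wide
#2 head=3: sll i3 RAW r4
#3 head=4: add i4 RAW r1
#4 head=5: beq i5 no-port BR/BR
#5 head=6: beq i6 no-port BR/BR
#6 head=7: blt i7 tail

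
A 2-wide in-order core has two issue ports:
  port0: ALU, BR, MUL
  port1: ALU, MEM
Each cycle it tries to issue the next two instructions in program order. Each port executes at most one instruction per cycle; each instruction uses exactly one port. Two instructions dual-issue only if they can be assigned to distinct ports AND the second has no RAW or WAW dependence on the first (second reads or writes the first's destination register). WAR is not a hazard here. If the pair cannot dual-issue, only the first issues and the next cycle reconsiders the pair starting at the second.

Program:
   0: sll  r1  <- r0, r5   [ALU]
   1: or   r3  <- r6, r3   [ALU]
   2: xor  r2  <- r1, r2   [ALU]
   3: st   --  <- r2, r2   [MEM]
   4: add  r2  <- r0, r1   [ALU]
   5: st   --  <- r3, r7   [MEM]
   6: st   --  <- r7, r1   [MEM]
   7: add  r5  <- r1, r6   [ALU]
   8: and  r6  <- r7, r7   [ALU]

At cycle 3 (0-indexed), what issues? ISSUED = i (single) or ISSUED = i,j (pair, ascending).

0. sll.ALU+or.ALU @i0,i1  | 2-wide
1. xor.ALU @i2  | RAW r2
2. st.MEM+add.ALU @i3,i4  | 2-wide
3. st.MEM @i5  | no-port MEM/MEM
4. st.MEM+add.ALU @i6,i7  | 2-wide
5. and.ALU @i8  | tail

ISSUED = 5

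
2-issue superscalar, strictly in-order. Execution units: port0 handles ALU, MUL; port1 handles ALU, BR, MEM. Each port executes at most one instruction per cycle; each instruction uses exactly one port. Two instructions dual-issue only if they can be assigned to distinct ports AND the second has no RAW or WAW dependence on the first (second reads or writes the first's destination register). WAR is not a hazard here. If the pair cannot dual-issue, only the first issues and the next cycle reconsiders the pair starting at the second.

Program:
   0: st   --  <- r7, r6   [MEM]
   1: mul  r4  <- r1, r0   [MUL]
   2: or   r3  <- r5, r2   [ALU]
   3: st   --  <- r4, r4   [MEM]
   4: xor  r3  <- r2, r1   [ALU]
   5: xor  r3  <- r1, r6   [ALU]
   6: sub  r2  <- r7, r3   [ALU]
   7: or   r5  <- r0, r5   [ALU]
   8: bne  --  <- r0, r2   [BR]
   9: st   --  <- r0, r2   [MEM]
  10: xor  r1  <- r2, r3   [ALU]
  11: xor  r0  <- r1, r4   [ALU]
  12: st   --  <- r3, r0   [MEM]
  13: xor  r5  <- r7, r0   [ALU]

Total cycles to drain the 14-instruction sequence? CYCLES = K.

CYCLES = 9

[0] i0&i1  st.MEM/mul.MUL  -- 2-wide
[1] i2&i3  or.ALU/st.MEM  -- 2-wide
[2] i4  xor.ALU  -- WAW r3
[3] i5  xor.ALU  -- RAW r3
[4] i6&i7  sub.ALU/or.ALU  -- 2-wide
[5] i8  bne.BR  -- no-port BR/MEM
[6] i9&i10  st.MEM/xor.ALU  -- 2-wide
[7] i11  xor.ALU  -- RAW r0
[8] i12&i13  st.MEM/xor.ALU  -- 2-wide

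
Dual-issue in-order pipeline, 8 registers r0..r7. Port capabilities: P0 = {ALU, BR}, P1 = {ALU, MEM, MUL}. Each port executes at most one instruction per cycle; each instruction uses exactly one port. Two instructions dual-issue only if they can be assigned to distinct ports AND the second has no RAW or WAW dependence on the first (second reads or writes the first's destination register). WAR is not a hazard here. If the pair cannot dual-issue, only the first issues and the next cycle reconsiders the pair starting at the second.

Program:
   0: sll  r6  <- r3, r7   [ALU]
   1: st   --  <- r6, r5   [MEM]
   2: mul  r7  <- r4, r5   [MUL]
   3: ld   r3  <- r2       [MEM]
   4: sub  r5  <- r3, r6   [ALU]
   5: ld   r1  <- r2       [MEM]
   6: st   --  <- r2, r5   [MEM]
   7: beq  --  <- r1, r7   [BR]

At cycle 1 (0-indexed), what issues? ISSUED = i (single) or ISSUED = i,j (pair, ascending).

#0 head=0: sll i0 RAW r6
#1 head=1: st i1 no-port MEM/MUL
#2 head=2: mul i2 no-port MUL/MEM
#3 head=3: ld i3 RAW r3
#4 head=4: sub+ld i4&i5 dual
#5 head=6: st+beq i6&i7 dual

ISSUED = 1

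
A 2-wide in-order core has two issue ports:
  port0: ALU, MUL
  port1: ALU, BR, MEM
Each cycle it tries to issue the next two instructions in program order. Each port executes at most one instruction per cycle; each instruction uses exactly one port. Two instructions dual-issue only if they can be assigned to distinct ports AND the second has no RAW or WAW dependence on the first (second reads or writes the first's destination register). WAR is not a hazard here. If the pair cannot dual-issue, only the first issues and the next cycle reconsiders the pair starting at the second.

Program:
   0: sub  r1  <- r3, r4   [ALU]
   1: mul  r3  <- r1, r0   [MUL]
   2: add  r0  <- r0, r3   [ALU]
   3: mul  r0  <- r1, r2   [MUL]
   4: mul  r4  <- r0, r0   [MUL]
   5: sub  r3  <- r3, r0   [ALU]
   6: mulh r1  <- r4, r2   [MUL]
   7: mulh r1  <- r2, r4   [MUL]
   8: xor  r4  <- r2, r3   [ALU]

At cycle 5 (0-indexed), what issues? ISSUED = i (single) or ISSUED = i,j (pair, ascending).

ISSUED = 6

  cy0 -> i0 (sub.ALU) RAW r1
  cy1 -> i1 (mul.MUL) RAW r3
  cy2 -> i2 (add.ALU) WAW r0
  cy3 -> i3 (mul.MUL) no-port MUL/MUL
  cy4 -> i4/i5 (mul.MUL;sub.ALU) 2-wide
  cy5 -> i6 (mulh.MUL) no-port MUL/MUL
  cy6 -> i7/i8 (mulh.MUL;xor.ALU) 2-wide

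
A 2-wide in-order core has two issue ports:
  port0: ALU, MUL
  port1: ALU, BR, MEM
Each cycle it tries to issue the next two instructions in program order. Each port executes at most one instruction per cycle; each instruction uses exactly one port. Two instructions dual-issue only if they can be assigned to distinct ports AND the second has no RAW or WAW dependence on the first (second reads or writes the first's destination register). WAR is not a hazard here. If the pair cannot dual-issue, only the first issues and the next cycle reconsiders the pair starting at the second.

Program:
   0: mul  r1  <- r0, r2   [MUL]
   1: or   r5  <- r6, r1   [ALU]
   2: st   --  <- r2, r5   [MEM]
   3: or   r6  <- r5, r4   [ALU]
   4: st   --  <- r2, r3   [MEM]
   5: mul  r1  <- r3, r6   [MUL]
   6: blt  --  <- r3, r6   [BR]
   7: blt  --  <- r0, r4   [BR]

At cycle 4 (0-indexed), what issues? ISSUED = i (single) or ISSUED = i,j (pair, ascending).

  cy0 -> i0 (mul) RAW r1
  cy1 -> i1 (or) RAW r5
  cy2 -> i2+i3 (st;or) dual
  cy3 -> i4+i5 (st;mul) dual
  cy4 -> i6 (blt) no-port BR/BR
  cy5 -> i7 (blt) tail

ISSUED = 6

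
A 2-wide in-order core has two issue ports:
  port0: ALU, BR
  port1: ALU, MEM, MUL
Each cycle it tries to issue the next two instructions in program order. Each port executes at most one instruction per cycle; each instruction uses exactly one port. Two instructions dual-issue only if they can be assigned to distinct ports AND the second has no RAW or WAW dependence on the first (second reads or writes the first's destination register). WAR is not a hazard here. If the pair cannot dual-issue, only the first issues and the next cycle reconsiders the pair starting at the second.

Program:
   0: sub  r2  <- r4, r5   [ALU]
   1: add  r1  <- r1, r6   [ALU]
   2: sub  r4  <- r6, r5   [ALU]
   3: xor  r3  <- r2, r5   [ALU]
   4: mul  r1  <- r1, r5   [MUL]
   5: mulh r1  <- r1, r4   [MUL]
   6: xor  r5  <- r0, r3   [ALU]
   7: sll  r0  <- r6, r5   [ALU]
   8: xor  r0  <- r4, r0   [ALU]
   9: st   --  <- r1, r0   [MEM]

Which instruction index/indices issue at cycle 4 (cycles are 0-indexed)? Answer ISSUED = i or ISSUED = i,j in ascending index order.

ISSUED = 7

t=0 i0,i1:sub/add ; 2-wide
t=1 i2,i3:sub/xor ; 2-wide
t=2 i4:mul ; no-port MUL/MUL
t=3 i5,i6:mulh/xor ; 2-wide
t=4 i7:sll ; RAW+WAW r0
t=5 i8:xor ; RAW r0
t=6 i9:st ; tail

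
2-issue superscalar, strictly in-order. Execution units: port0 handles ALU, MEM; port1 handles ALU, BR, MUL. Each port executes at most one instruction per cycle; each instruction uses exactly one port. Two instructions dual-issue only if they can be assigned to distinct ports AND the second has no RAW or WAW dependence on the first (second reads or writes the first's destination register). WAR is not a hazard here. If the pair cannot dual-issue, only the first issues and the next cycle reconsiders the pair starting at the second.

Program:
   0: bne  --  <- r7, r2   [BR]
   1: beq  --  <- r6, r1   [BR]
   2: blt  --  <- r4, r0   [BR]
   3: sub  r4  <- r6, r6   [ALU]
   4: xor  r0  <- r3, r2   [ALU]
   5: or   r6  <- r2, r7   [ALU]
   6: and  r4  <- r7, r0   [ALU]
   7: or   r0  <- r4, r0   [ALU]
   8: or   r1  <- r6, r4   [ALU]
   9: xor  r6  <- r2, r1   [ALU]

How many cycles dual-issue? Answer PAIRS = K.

PAIRS = 3

  cy0 -> i0 (bne.BR) no-port BR/BR
  cy1 -> i1 (beq.BR) no-port BR/BR
  cy2 -> i2+i3 (blt.BR/sub.ALU) 2-wide
  cy3 -> i4+i5 (xor.ALU/or.ALU) 2-wide
  cy4 -> i6 (and.ALU) RAW r4
  cy5 -> i7+i8 (or.ALU/or.ALU) 2-wide
  cy6 -> i9 (xor.ALU) tail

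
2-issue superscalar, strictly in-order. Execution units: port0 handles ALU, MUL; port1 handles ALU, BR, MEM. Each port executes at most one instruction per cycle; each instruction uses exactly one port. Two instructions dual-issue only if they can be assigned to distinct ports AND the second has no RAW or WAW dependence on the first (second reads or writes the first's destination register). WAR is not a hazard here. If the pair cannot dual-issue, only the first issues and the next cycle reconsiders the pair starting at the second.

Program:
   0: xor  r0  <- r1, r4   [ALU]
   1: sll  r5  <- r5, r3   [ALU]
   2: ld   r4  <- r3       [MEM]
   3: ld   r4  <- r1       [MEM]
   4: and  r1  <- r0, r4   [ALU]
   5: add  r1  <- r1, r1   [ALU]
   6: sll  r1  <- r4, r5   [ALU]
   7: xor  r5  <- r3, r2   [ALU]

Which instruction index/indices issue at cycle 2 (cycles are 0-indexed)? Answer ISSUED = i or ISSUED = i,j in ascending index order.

#0 head=0: xor.ALU sll.ALU i0&i1 dual
#1 head=2: ld.MEM i2 no-port MEM/MEM
#2 head=3: ld.MEM i3 RAW r4
#3 head=4: and.ALU i4 RAW+WAW r1
#4 head=5: add.ALU i5 WAW r1
#5 head=6: sll.ALU xor.ALU i6&i7 dual

ISSUED = 3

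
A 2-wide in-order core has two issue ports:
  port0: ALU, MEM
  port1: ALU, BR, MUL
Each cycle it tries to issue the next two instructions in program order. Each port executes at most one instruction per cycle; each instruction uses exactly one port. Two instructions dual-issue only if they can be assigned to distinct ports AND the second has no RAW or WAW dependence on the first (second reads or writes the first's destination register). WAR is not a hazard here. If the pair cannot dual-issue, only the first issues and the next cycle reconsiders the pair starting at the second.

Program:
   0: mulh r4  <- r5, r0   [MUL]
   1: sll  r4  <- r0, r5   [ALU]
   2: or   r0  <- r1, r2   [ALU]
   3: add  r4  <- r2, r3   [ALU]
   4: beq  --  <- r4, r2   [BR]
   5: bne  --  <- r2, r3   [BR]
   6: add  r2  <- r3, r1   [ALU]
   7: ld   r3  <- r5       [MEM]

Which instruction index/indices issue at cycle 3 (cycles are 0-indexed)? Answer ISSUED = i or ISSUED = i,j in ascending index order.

ISSUED = 4

t=0 i0:mulh.MUL ; WAW r4
t=1 i1+i2:sll.ALU;or.ALU ; dual
t=2 i3:add.ALU ; RAW r4
t=3 i4:beq.BR ; no-port BR/BR
t=4 i5+i6:bne.BR;add.ALU ; dual
t=5 i7:ld.MEM ; tail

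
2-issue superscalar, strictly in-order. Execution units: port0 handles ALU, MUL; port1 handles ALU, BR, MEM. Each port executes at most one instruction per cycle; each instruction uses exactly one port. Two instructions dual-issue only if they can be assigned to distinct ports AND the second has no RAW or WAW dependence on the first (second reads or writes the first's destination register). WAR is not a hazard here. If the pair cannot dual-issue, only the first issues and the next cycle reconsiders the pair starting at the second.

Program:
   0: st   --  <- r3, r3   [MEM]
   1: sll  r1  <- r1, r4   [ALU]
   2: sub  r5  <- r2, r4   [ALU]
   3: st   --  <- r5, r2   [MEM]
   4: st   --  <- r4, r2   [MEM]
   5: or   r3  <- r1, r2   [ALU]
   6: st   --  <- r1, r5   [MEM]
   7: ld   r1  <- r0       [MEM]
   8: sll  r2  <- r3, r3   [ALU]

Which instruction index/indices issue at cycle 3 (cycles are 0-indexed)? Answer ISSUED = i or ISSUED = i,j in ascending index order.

ISSUED = 4,5

[0] i0+i1  st.MEM;sll.ALU  -- 2-wide
[1] i2  sub.ALU  -- RAW r5
[2] i3  st.MEM  -- no-port MEM/MEM
[3] i4+i5  st.MEM;or.ALU  -- 2-wide
[4] i6  st.MEM  -- no-port MEM/MEM
[5] i7+i8  ld.MEM;sll.ALU  -- 2-wide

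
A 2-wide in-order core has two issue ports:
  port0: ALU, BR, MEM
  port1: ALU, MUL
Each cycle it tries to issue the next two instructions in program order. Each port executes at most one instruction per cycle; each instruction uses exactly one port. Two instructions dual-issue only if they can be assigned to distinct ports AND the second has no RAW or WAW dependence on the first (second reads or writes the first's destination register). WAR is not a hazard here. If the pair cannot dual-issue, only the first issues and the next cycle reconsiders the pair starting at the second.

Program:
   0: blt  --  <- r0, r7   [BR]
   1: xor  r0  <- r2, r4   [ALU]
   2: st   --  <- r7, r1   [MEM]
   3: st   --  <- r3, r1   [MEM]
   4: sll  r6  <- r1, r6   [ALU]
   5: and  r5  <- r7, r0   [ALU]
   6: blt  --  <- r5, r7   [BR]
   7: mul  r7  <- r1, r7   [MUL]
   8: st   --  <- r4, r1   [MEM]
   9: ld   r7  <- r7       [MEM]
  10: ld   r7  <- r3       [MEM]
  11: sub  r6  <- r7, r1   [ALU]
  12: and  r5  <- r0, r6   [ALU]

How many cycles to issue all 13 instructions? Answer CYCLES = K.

#0 head=0: blt;xor i0/i1 2-wide
#1 head=2: st i2 no-port MEM/MEM
#2 head=3: st;sll i3/i4 2-wide
#3 head=5: and i5 RAW r5
#4 head=6: blt;mul i6/i7 2-wide
#5 head=8: st i8 no-port MEM/MEM
#6 head=9: ld i9 no-port MEM/MEM
#7 head=10: ld i10 RAW r7
#8 head=11: sub i11 RAW r6
#9 head=12: and i12 tail

CYCLES = 10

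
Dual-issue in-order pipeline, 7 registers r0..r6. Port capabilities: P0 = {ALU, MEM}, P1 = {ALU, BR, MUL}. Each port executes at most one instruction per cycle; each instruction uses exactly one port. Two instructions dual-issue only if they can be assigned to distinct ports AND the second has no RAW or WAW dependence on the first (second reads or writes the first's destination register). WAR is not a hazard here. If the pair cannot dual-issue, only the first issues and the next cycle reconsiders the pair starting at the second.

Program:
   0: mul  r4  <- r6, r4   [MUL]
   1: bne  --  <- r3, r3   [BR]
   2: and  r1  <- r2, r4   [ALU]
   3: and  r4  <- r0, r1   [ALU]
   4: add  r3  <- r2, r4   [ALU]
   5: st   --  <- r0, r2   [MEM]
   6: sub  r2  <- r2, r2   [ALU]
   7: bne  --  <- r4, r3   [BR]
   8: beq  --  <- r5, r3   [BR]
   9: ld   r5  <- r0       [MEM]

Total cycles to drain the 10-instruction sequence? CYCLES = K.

#0 head=0: mul i0 no-port MUL/BR
#1 head=1: bne+and i1&i2 dual
#2 head=3: and i3 RAW r4
#3 head=4: add+st i4&i5 dual
#4 head=6: sub+bne i6&i7 dual
#5 head=8: beq+ld i8&i9 dual

CYCLES = 6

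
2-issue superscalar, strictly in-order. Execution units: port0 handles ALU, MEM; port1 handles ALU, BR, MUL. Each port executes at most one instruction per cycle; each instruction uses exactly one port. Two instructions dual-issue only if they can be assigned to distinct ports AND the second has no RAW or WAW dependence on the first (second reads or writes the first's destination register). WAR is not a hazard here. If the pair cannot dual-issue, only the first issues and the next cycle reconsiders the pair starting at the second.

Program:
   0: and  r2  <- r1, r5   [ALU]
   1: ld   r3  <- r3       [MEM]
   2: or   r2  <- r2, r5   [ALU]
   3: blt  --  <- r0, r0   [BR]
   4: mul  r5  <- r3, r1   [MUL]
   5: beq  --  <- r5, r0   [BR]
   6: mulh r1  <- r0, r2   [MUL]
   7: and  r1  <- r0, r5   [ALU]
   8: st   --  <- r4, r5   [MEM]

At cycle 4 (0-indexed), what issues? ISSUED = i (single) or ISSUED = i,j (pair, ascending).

  cy0 -> i0/i1 (and/ld) 2-wide
  cy1 -> i2/i3 (or/blt) 2-wide
  cy2 -> i4 (mul) no-port MUL/BR
  cy3 -> i5 (beq) no-port BR/MUL
  cy4 -> i6 (mulh) WAW r1
  cy5 -> i7/i8 (and/st) 2-wide

ISSUED = 6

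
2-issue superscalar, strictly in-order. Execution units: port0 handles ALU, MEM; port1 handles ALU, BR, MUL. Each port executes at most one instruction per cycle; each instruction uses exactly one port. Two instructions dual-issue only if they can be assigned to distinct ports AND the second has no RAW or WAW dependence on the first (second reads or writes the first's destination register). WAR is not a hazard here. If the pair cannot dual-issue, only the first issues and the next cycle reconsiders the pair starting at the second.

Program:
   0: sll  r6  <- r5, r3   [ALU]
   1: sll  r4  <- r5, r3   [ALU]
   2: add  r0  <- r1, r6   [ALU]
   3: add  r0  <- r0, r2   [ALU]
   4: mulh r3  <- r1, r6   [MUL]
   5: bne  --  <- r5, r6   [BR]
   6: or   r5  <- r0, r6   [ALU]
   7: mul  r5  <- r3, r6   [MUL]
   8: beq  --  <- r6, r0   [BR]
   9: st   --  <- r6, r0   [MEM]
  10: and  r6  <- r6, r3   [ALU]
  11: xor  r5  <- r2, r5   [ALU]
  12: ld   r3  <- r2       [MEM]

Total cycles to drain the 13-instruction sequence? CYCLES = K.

CYCLES = 8

0. sll+sll @i0/i1  | pair
1. add @i2  | RAW+WAW r0
2. add+mulh @i3/i4  | pair
3. bne+or @i5/i6  | pair
4. mul @i7  | no-port MUL/BR
5. beq+st @i8/i9  | pair
6. and+xor @i10/i11  | pair
7. ld @i12  | tail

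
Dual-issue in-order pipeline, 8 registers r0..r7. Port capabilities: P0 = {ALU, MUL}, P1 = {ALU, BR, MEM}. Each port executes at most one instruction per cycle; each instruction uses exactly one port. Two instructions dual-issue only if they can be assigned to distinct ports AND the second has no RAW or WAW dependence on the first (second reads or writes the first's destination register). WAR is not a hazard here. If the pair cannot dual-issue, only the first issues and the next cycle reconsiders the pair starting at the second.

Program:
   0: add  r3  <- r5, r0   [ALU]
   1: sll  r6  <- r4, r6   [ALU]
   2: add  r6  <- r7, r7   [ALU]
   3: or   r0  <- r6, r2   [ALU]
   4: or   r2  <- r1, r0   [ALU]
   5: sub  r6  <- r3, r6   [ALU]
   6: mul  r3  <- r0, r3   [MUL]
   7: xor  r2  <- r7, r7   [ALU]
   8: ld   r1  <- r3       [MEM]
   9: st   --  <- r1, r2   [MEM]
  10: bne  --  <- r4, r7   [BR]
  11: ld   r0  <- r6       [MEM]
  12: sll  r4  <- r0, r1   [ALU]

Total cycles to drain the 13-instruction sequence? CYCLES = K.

[0] i0+i1  add/sll  -- 2-wide
[1] i2  add  -- RAW r6
[2] i3  or  -- RAW r0
[3] i4+i5  or/sub  -- 2-wide
[4] i6+i7  mul/xor  -- 2-wide
[5] i8  ld  -- no-port MEM/MEM
[6] i9  st  -- no-port MEM/BR
[7] i10  bne  -- no-port BR/MEM
[8] i11  ld  -- RAW r0
[9] i12  sll  -- tail

CYCLES = 10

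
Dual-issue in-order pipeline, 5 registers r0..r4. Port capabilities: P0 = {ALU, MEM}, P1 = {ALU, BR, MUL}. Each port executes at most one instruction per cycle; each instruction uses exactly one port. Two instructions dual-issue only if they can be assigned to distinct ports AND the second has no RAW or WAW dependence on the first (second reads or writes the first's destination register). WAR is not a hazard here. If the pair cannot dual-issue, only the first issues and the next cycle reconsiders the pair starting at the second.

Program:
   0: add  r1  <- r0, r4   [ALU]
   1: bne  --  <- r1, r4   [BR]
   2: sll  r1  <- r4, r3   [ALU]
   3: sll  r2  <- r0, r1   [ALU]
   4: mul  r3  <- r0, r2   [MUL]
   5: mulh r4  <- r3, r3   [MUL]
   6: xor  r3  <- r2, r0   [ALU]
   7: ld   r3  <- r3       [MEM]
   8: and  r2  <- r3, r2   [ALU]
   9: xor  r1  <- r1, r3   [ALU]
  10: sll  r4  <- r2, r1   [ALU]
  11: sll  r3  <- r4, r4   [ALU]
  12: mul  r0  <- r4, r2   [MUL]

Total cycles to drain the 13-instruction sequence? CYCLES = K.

[0] i0  add  -- RAW r1
[1] i1/i2  bne/sll  -- 2-wide
[2] i3  sll  -- RAW r2
[3] i4  mul  -- no-port MUL/MUL
[4] i5/i6  mulh/xor  -- 2-wide
[5] i7  ld  -- RAW r3
[6] i8/i9  and/xor  -- 2-wide
[7] i10  sll  -- RAW r4
[8] i11/i12  sll/mul  -- 2-wide

CYCLES = 9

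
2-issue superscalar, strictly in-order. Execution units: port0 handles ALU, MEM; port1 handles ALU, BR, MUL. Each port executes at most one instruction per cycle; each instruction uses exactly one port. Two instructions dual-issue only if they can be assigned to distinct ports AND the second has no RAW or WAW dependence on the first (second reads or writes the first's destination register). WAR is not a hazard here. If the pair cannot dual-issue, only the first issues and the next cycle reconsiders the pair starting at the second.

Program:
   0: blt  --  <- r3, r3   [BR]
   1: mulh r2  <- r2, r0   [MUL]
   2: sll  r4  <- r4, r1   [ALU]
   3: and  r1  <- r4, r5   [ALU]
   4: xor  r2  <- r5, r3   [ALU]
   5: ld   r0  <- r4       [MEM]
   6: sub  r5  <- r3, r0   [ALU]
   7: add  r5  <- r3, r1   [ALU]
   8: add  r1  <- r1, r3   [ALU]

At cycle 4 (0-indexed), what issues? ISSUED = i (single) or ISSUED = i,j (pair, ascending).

[0] i0  blt.BR  -- no-port BR/MUL
[1] i1/i2  mulh.MUL/sll.ALU  -- pair
[2] i3/i4  and.ALU/xor.ALU  -- pair
[3] i5  ld.MEM  -- RAW r0
[4] i6  sub.ALU  -- WAW r5
[5] i7/i8  add.ALU/add.ALU  -- pair

ISSUED = 6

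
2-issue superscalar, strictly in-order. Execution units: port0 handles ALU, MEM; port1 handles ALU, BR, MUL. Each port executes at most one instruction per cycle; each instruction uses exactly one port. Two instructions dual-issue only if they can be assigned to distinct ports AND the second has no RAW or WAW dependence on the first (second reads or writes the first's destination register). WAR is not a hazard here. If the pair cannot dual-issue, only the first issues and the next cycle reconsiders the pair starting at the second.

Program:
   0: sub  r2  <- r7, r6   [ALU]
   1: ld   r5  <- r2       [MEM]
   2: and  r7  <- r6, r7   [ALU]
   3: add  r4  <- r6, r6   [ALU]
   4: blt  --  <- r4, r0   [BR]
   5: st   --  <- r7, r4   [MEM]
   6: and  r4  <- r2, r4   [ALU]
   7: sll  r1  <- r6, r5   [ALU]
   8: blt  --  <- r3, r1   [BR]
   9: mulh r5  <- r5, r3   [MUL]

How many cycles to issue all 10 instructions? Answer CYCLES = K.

0. sub @i0  | RAW r2
1. ld/and @i1&i2  | dual
2. add @i3  | RAW r4
3. blt/st @i4&i5  | dual
4. and/sll @i6&i7  | dual
5. blt @i8  | no-port BR/MUL
6. mulh @i9  | tail

CYCLES = 7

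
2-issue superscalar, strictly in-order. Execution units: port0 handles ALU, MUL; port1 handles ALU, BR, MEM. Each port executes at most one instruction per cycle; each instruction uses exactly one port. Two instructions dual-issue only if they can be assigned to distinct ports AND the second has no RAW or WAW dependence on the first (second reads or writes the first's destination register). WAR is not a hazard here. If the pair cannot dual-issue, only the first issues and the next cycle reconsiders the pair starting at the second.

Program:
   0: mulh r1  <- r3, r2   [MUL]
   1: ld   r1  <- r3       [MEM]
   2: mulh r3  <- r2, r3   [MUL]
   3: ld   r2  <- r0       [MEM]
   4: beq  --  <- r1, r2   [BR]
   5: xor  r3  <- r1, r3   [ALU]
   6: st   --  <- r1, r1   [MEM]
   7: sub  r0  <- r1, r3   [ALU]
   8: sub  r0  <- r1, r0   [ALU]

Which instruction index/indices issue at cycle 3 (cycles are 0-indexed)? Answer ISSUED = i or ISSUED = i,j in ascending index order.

  cy0 -> i0 (mulh.MUL) WAW r1
  cy1 -> i1&i2 (ld.MEM;mulh.MUL) pair
  cy2 -> i3 (ld.MEM) no-port MEM/BR
  cy3 -> i4&i5 (beq.BR;xor.ALU) pair
  cy4 -> i6&i7 (st.MEM;sub.ALU) pair
  cy5 -> i8 (sub.ALU) tail

ISSUED = 4,5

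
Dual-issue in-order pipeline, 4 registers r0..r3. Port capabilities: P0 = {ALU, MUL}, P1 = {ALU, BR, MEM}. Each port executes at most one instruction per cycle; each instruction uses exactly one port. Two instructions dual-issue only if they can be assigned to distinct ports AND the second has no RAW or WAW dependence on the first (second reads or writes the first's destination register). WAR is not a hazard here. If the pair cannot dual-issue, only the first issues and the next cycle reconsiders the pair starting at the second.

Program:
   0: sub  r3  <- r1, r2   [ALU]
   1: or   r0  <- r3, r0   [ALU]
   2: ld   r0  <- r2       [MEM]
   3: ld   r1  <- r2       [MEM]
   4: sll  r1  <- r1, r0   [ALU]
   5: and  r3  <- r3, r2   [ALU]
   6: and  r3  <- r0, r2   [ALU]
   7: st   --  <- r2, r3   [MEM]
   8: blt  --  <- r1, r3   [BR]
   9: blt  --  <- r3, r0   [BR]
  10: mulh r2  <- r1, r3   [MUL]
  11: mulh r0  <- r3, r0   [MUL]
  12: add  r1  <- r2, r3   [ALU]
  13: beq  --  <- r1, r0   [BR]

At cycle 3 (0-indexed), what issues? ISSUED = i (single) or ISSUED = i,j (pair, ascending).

ISSUED = 3

[0] i0  sub.ALU  -- RAW r3
[1] i1  or.ALU  -- WAW r0
[2] i2  ld.MEM  -- no-port MEM/MEM
[3] i3  ld.MEM  -- RAW+WAW r1
[4] i4,i5  sll.ALU;and.ALU  -- pair
[5] i6  and.ALU  -- RAW r3
[6] i7  st.MEM  -- no-port MEM/BR
[7] i8  blt.BR  -- no-port BR/BR
[8] i9,i10  blt.BR;mulh.MUL  -- pair
[9] i11,i12  mulh.MUL;add.ALU  -- pair
[10] i13  beq.BR  -- tail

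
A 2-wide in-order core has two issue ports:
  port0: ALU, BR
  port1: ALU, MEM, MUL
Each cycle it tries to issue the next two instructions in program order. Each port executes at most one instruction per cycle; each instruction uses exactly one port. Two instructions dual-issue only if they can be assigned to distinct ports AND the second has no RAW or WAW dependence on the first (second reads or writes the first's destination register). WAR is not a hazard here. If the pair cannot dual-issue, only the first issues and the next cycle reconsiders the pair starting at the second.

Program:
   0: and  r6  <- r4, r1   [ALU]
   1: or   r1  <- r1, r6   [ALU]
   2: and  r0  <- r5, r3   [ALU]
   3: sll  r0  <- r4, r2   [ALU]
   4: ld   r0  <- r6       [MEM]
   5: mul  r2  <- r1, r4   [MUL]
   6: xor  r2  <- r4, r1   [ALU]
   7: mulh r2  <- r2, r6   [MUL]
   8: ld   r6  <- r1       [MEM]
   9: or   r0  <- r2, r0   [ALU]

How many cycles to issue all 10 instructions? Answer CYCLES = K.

CYCLES = 8

[0] i0  and.ALU  -- RAW r6
[1] i1/i2  or.ALU and.ALU  -- 2-wide
[2] i3  sll.ALU  -- WAW r0
[3] i4  ld.MEM  -- no-port MEM/MUL
[4] i5  mul.MUL  -- WAW r2
[5] i6  xor.ALU  -- RAW+WAW r2
[6] i7  mulh.MUL  -- no-port MUL/MEM
[7] i8/i9  ld.MEM or.ALU  -- 2-wide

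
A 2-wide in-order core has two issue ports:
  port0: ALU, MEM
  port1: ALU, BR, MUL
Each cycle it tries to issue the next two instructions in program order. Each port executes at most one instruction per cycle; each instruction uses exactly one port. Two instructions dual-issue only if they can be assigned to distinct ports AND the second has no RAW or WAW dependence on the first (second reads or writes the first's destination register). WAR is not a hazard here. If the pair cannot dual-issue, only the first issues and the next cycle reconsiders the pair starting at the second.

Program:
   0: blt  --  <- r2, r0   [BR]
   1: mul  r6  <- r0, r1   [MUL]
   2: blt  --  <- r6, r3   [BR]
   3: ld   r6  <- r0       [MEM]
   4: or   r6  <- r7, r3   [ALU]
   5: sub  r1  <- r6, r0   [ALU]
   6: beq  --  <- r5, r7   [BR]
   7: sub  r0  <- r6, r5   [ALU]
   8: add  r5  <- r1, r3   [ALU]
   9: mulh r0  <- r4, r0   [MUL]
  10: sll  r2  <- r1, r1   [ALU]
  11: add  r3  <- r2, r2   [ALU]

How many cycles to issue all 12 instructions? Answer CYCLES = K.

CYCLES = 8

  cy0 -> i0 (blt.BR) no-port BR/MUL
  cy1 -> i1 (mul.MUL) no-port MUL/BR
  cy2 -> i2+i3 (blt.BR/ld.MEM) pair
  cy3 -> i4 (or.ALU) RAW r6
  cy4 -> i5+i6 (sub.ALU/beq.BR) pair
  cy5 -> i7+i8 (sub.ALU/add.ALU) pair
  cy6 -> i9+i10 (mulh.MUL/sll.ALU) pair
  cy7 -> i11 (add.ALU) tail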